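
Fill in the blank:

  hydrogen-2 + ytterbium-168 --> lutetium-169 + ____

neutron

Conserve mass number: 2 + 168 = 169 + A, so A = 1.
Conserve atomic number: 1 + 70 = 71 + Z, so Z = 0.
A = 1 and Z = 0 is neutron — a neutron.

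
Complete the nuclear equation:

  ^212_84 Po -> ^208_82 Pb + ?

Conserve mass number: 212 = 208 + A, so A = 4.
Conserve atomic number: 84 = 82 + Z, so Z = 2.
A = 4 and Z = 2 is ^4_2 He — an alpha particle.

alpha particle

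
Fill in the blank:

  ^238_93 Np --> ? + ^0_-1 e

Conserve mass number: 238 = A + 0, so A = 238.
Conserve atomic number: 93 = Z − 1, so Z = 94.
Z = 94 is plutonium, so the species is ^238_94 Pu.

Pu-238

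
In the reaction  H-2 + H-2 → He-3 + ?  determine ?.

Conserve mass number: 2 + 2 = 3 + A, so A = 1.
Conserve atomic number: 1 + 1 = 2 + Z, so Z = 0.
A = 1 and Z = 0 is n — a neutron.

neutron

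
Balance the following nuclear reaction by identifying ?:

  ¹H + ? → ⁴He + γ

Conserve mass number: 1 + A = 4 + 0, so A = 3.
Conserve atomic number: 1 + Z = 2 + 0, so Z = 1.
A = 3 and Z = 1 is ³H — a triton.

triton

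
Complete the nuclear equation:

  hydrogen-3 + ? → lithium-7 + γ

Conserve mass number: 3 + A = 7 + 0, so A = 4.
Conserve atomic number: 1 + Z = 3 + 0, so Z = 2.
A = 4 and Z = 2 is helium-4 — an alpha particle.

alpha particle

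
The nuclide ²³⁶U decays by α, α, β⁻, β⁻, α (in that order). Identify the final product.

Start: (A, Z) = (236, 92).
After α: (232, 90).
After α: (228, 88).
After β⁻: (228, 89).
After β⁻: (228, 90).
After α: (224, 88).
Z = 88 is radium.

Ra-224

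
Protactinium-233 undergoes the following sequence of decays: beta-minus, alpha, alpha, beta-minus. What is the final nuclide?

Start: (A, Z) = (233, 91).
After β⁻: (233, 92).
After α: (229, 90).
After α: (225, 88).
After β⁻: (225, 89).
Z = 89 is actinium.

Ac-225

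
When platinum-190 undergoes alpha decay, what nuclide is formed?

Alpha decay: mass number changes by -4, atomic number by -2.
A: 190 − 4 = 186; Z: 78 − 2 = 76.
Z = 76 is osmium, so the daughter is osmium-186.

Os-186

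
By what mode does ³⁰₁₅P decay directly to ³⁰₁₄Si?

beta-plus decay or electron capture

ΔA = 30 − 30 = 0; ΔZ = 14 − 15 = -1.
A is unchanged and Z drops by 1 — a proton has become a neutron (β⁺ emission or electron capture).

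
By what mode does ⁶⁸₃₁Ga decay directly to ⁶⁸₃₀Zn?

beta-plus decay or electron capture

ΔA = 68 − 68 = 0; ΔZ = 30 − 31 = -1.
A is unchanged and Z drops by 1 — a proton has become a neutron (β⁺ emission or electron capture).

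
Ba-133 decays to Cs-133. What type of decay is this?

ΔA = 133 − 133 = 0; ΔZ = 55 − 56 = -1.
A is unchanged and Z drops by 1 — a proton has become a neutron (β⁺ emission or electron capture).

beta-plus decay or electron capture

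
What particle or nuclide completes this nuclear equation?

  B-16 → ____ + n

Conserve mass number: 16 = A + 1, so A = 15.
Conserve atomic number: 5 = Z + 0, so Z = 5.
Z = 5 is boron, so the species is B-15.

B-15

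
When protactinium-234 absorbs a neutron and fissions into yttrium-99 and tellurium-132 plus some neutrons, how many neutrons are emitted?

Conserve mass number: 235 = 99 + 132 + k, so k = 235 − 231 = 4.
Check atomic number: 91 = 39 + 52 + 0 = 91. ✓

4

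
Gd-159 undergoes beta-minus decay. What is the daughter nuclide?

Tb-159

Beta-minus decay: mass number changes by +0, atomic number by +1.
A: 159 = 159; Z: 64 + 1 = 65.
Z = 65 is terbium, so the daughter is Tb-159.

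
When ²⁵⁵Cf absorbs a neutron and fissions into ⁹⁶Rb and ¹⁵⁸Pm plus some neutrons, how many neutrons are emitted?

2

Conserve mass number: 256 = 96 + 158 + k, so k = 256 − 254 = 2.
Check atomic number: 98 = 37 + 61 + 0 = 98. ✓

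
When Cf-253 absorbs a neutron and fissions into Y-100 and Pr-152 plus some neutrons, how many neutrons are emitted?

2

Conserve mass number: 254 = 100 + 152 + k, so k = 254 − 252 = 2.
Check atomic number: 98 = 39 + 59 + 0 = 98. ✓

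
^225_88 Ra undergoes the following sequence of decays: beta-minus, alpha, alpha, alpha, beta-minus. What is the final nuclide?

Po-213

Start: (A, Z) = (225, 88).
After β⁻: (225, 89).
After α: (221, 87).
After α: (217, 85).
After α: (213, 83).
After β⁻: (213, 84).
Z = 84 is polonium.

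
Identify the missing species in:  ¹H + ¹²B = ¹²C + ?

neutron

Conserve mass number: 1 + 12 = 12 + A, so A = 1.
Conserve atomic number: 1 + 5 = 6 + Z, so Z = 0.
A = 1 and Z = 0 is ¹n — a neutron.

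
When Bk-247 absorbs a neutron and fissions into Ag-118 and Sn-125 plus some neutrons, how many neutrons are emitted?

Conserve mass number: 248 = 118 + 125 + k, so k = 248 − 243 = 5.
Check atomic number: 97 = 47 + 50 + 0 = 97. ✓

5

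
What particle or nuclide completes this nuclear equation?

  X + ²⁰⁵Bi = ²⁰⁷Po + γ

deuteron

Conserve mass number: A + 205 = 207 + 0, so A = 2.
Conserve atomic number: Z + 83 = 84 + 0, so Z = 1.
A = 2 and Z = 1 is ²H — a deuteron.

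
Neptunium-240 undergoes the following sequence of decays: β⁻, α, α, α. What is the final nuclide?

Ra-228

Start: (A, Z) = (240, 93).
After β⁻: (240, 94).
After α: (236, 92).
After α: (232, 90).
After α: (228, 88).
Z = 88 is radium.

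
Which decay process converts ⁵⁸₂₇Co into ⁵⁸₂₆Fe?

beta-plus decay or electron capture

ΔA = 58 − 58 = 0; ΔZ = 26 − 27 = -1.
A is unchanged and Z drops by 1 — a proton has become a neutron (β⁺ emission or electron capture).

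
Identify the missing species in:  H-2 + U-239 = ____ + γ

Np-241

Conserve mass number: 2 + 239 = A + 0, so A = 241.
Conserve atomic number: 1 + 92 = Z + 0, so Z = 93.
Z = 93 is neptunium, so the species is Np-241.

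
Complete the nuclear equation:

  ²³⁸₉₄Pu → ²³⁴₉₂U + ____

alpha particle

Conserve mass number: 238 = 234 + A, so A = 4.
Conserve atomic number: 94 = 92 + Z, so Z = 2.
A = 4 and Z = 2 is ⁴₂He — an alpha particle.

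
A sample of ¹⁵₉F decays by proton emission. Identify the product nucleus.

O-14

Proton emission: mass number changes by -1, atomic number by -1.
A: 15 − 1 = 14; Z: 9 − 1 = 8.
Z = 8 is oxygen, so the daughter is ¹⁴₈O.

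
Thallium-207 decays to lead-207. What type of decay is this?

ΔA = 207 − 207 = 0; ΔZ = 82 − 81 = +1.
A is unchanged and Z rises by 1 — a neutron has become a proton (β⁻ decay).

beta-minus decay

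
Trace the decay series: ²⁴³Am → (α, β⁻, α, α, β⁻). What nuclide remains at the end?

Pa-231

Start: (A, Z) = (243, 95).
After α: (239, 93).
After β⁻: (239, 94).
After α: (235, 92).
After α: (231, 90).
After β⁻: (231, 91).
Z = 91 is protactinium.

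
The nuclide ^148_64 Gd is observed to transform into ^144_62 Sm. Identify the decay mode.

ΔA = 144 − 148 = -4; ΔZ = 62 − 64 = -2.
A drops by 4 and Z drops by 2 — the signature of alpha emission.

alpha decay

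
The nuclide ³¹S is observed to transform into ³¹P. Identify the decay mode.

beta-plus decay or electron capture

ΔA = 31 − 31 = 0; ΔZ = 15 − 16 = -1.
A is unchanged and Z drops by 1 — a proton has become a neutron (β⁺ emission or electron capture).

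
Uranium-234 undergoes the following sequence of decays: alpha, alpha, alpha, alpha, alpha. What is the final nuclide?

Pb-214

Start: (A, Z) = (234, 92).
After α: (230, 90).
After α: (226, 88).
After α: (222, 86).
After α: (218, 84).
After α: (214, 82).
Z = 82 is lead.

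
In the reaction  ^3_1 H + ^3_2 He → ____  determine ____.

Li-6

Conserve mass number: 3 + 3 = A, so A = 6.
Conserve atomic number: 1 + 2 = Z, so Z = 3.
Z = 3 is lithium, so the species is ^6_3 Li.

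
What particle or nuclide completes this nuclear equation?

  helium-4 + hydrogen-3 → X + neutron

Conserve mass number: 4 + 3 = A + 1, so A = 6.
Conserve atomic number: 2 + 1 = Z + 0, so Z = 3.
Z = 3 is lithium, so the species is lithium-6.

Li-6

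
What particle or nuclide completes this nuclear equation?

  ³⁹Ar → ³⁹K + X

beta-minus particle

Conserve mass number: 39 = 39 + A, so A = 0.
Conserve atomic number: 18 = 19 + Z, so Z = -1.
A = 0 and Z = -1 is e⁻ — a beta-minus particle.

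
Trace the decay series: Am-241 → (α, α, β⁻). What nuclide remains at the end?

Start: (A, Z) = (241, 95).
After α: (237, 93).
After α: (233, 91).
After β⁻: (233, 92).
Z = 92 is uranium.

U-233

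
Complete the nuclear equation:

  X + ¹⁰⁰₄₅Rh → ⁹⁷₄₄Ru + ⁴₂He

proton

Conserve mass number: A + 100 = 97 + 4, so A = 1.
Conserve atomic number: Z + 45 = 44 + 2, so Z = 1.
A = 1 and Z = 1 is ¹₁H — a proton.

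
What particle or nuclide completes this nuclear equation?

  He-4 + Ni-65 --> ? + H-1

Conserve mass number: 4 + 65 = A + 1, so A = 68.
Conserve atomic number: 2 + 28 = Z + 1, so Z = 29.
Z = 29 is copper, so the species is Cu-68.

Cu-68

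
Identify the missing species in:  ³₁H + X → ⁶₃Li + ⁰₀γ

Conserve mass number: 3 + A = 6 + 0, so A = 3.
Conserve atomic number: 1 + Z = 3 + 0, so Z = 2.
Z = 2 is helium, so the species is ³₂He.

He-3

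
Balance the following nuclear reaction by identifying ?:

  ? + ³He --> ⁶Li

Conserve mass number: A + 3 = 6, so A = 3.
Conserve atomic number: Z + 2 = 3, so Z = 1.
A = 3 and Z = 1 is ³H — a triton.

triton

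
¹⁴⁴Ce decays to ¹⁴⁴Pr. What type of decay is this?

ΔA = 144 − 144 = 0; ΔZ = 59 − 58 = +1.
A is unchanged and Z rises by 1 — a neutron has become a proton (β⁻ decay).

beta-minus decay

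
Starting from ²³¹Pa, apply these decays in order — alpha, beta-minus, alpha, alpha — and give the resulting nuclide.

Start: (A, Z) = (231, 91).
After α: (227, 89).
After β⁻: (227, 90).
After α: (223, 88).
After α: (219, 86).
Z = 86 is radon.

Rn-219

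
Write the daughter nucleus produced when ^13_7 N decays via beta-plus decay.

Beta-plus decay: mass number changes by +0, atomic number by -1.
A: 13 = 13; Z: 7 − 1 = 6.
Z = 6 is carbon, so the daughter is ^13_6 C.

C-13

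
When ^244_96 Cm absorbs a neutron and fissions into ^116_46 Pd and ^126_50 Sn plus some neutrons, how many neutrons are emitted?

Conserve mass number: 245 = 116 + 126 + k, so k = 245 − 242 = 3.
Check atomic number: 96 = 46 + 50 + 0 = 96. ✓

3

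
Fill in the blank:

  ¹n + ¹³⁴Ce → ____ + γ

Conserve mass number: 1 + 134 = A + 0, so A = 135.
Conserve atomic number: 0 + 58 = Z + 0, so Z = 58.
Z = 58 is cerium, so the species is ¹³⁵Ce.

Ce-135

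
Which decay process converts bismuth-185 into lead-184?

ΔA = 184 − 185 = -1; ΔZ = 82 − 83 = -1.
A drops by 1 and Z drops by 1 — a proton was emitted.

proton emission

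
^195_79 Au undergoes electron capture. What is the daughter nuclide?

Pt-195

Electron capture: mass number changes by +0, atomic number by -1.
A: 195 = 195; Z: 79 − 1 = 78.
Z = 78 is platinum, so the daughter is ^195_78 Pt.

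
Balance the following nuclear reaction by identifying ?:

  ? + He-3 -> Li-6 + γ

Conserve mass number: A + 3 = 6 + 0, so A = 3.
Conserve atomic number: Z + 2 = 3 + 0, so Z = 1.
A = 3 and Z = 1 is H-3 — a triton.

triton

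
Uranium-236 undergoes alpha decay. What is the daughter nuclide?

Th-232

Alpha decay: mass number changes by -4, atomic number by -2.
A: 236 − 4 = 232; Z: 92 − 2 = 90.
Z = 90 is thorium, so the daughter is thorium-232.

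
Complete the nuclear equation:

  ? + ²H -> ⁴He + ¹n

Conserve mass number: A + 2 = 4 + 1, so A = 3.
Conserve atomic number: Z + 1 = 2 + 0, so Z = 1.
A = 3 and Z = 1 is ³H — a triton.

triton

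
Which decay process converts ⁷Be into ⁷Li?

beta-plus decay or electron capture

ΔA = 7 − 7 = 0; ΔZ = 3 − 4 = -1.
A is unchanged and Z drops by 1 — a proton has become a neutron (β⁺ emission or electron capture).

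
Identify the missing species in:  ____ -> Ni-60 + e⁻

Co-60

Conserve mass number: A = 60 + 0, so A = 60.
Conserve atomic number: Z = 28 − 1, so Z = 27.
Z = 27 is cobalt, so the species is Co-60.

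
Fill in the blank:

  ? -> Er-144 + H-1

Tm-145

Conserve mass number: A = 144 + 1, so A = 145.
Conserve atomic number: Z = 68 + 1, so Z = 69.
Z = 69 is thulium, so the species is Tm-145.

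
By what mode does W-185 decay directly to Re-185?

ΔA = 185 − 185 = 0; ΔZ = 75 − 74 = +1.
A is unchanged and Z rises by 1 — a neutron has become a proton (β⁻ decay).

beta-minus decay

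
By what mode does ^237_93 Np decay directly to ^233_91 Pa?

ΔA = 233 − 237 = -4; ΔZ = 91 − 93 = -2.
A drops by 4 and Z drops by 2 — the signature of alpha emission.

alpha decay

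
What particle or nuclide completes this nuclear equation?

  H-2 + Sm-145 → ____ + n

Eu-146

Conserve mass number: 2 + 145 = A + 1, so A = 146.
Conserve atomic number: 1 + 62 = Z + 0, so Z = 63.
Z = 63 is europium, so the species is Eu-146.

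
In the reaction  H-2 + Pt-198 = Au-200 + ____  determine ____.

gamma ray

Conserve mass number: 2 + 198 = 200 + A, so A = 0.
Conserve atomic number: 1 + 78 = 79 + Z, so Z = 0.
A = 0 and Z = 0 is γ — a gamma ray.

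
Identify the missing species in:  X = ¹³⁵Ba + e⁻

Cs-135

Conserve mass number: A = 135 + 0, so A = 135.
Conserve atomic number: Z = 56 − 1, so Z = 55.
Z = 55 is caesium, so the species is ¹³⁵Cs.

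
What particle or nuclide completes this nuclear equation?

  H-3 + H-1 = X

He-4

Conserve mass number: 3 + 1 = A, so A = 4.
Conserve atomic number: 1 + 1 = Z, so Z = 2.
A = 4 and Z = 2 is He-4 — an alpha particle.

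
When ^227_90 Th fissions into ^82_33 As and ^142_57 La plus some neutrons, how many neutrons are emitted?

Conserve mass number: 227 = 82 + 142 + k, so k = 227 − 224 = 3.
Check atomic number: 90 = 33 + 57 + 0 = 90. ✓

3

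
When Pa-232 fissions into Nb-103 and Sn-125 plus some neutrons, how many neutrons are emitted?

4

Conserve mass number: 232 = 103 + 125 + k, so k = 232 − 228 = 4.
Check atomic number: 91 = 41 + 50 + 0 = 91. ✓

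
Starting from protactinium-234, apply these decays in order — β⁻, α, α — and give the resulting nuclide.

Ra-226

Start: (A, Z) = (234, 91).
After β⁻: (234, 92).
After α: (230, 90).
After α: (226, 88).
Z = 88 is radium.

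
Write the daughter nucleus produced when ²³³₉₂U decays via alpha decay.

Th-229

Alpha decay: mass number changes by -4, atomic number by -2.
A: 233 − 4 = 229; Z: 92 − 2 = 90.
Z = 90 is thorium, so the daughter is ²²⁹₉₀Th.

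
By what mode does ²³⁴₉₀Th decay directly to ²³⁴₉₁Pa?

beta-minus decay

ΔA = 234 − 234 = 0; ΔZ = 91 − 90 = +1.
A is unchanged and Z rises by 1 — a neutron has become a proton (β⁻ decay).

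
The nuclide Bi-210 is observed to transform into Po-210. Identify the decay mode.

beta-minus decay

ΔA = 210 − 210 = 0; ΔZ = 84 − 83 = +1.
A is unchanged and Z rises by 1 — a neutron has become a proton (β⁻ decay).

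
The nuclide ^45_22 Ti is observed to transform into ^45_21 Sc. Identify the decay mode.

beta-plus decay or electron capture

ΔA = 45 − 45 = 0; ΔZ = 21 − 22 = -1.
A is unchanged and Z drops by 1 — a proton has become a neutron (β⁺ emission or electron capture).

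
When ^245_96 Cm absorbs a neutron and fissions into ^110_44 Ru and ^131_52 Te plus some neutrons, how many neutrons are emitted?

5

Conserve mass number: 246 = 110 + 131 + k, so k = 246 − 241 = 5.
Check atomic number: 96 = 44 + 52 + 0 = 96. ✓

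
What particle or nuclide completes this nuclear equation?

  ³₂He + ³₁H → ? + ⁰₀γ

Li-6

Conserve mass number: 3 + 3 = A + 0, so A = 6.
Conserve atomic number: 2 + 1 = Z + 0, so Z = 3.
Z = 3 is lithium, so the species is ⁶₃Li.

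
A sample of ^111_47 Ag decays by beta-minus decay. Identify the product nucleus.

Beta-minus decay: mass number changes by +0, atomic number by +1.
A: 111 = 111; Z: 47 + 1 = 48.
Z = 48 is cadmium, so the daughter is ^111_48 Cd.

Cd-111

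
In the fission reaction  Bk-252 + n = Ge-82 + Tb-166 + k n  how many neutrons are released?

5

Conserve mass number: 253 = 82 + 166 + k, so k = 253 − 248 = 5.
Check atomic number: 97 = 32 + 65 + 0 = 97. ✓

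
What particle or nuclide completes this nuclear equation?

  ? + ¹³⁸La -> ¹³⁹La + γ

Conserve mass number: A + 138 = 139 + 0, so A = 1.
Conserve atomic number: Z + 57 = 57 + 0, so Z = 0.
A = 1 and Z = 0 is ¹n — a neutron.

neutron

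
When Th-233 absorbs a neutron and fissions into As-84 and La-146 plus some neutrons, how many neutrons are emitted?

4

Conserve mass number: 234 = 84 + 146 + k, so k = 234 − 230 = 4.
Check atomic number: 90 = 33 + 57 + 0 = 90. ✓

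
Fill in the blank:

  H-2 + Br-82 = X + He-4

Se-80

Conserve mass number: 2 + 82 = A + 4, so A = 80.
Conserve atomic number: 1 + 35 = Z + 2, so Z = 34.
Z = 34 is selenium, so the species is Se-80.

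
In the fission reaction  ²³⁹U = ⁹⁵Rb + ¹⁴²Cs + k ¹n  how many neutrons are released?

2

Conserve mass number: 239 = 95 + 142 + k, so k = 239 − 237 = 2.
Check atomic number: 92 = 37 + 55 + 0 = 92. ✓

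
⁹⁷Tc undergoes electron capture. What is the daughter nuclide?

Mo-97

Electron capture: mass number changes by +0, atomic number by -1.
A: 97 = 97; Z: 43 − 1 = 42.
Z = 42 is molybdenum, so the daughter is ⁹⁷Mo.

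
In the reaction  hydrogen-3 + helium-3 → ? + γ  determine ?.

Li-6

Conserve mass number: 3 + 3 = A + 0, so A = 6.
Conserve atomic number: 1 + 2 = Z + 0, so Z = 3.
Z = 3 is lithium, so the species is lithium-6.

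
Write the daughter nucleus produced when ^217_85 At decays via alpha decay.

Alpha decay: mass number changes by -4, atomic number by -2.
A: 217 − 4 = 213; Z: 85 − 2 = 83.
Z = 83 is bismuth, so the daughter is ^213_83 Bi.

Bi-213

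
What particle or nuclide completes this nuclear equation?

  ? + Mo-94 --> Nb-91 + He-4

proton

Conserve mass number: A + 94 = 91 + 4, so A = 1.
Conserve atomic number: Z + 42 = 41 + 2, so Z = 1.
A = 1 and Z = 1 is H-1 — a proton.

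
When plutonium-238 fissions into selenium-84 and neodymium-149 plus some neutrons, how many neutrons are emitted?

Conserve mass number: 238 = 84 + 149 + k, so k = 238 − 233 = 5.
Check atomic number: 94 = 34 + 60 + 0 = 94. ✓

5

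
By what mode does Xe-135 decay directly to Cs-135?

ΔA = 135 − 135 = 0; ΔZ = 55 − 54 = +1.
A is unchanged and Z rises by 1 — a neutron has become a proton (β⁻ decay).

beta-minus decay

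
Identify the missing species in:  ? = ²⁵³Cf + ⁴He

Conserve mass number: A = 253 + 4, so A = 257.
Conserve atomic number: Z = 98 + 2, so Z = 100.
Z = 100 is fermium, so the species is ²⁵⁷Fm.

Fm-257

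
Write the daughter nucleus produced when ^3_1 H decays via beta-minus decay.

Beta-minus decay: mass number changes by +0, atomic number by +1.
A: 3 = 3; Z: 1 + 1 = 2.
Z = 2 is helium, so the daughter is ^3_2 He.

He-3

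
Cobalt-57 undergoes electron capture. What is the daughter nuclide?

Electron capture: mass number changes by +0, atomic number by -1.
A: 57 = 57; Z: 27 − 1 = 26.
Z = 26 is iron, so the daughter is iron-57.

Fe-57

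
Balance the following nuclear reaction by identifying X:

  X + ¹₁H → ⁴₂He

triton

Conserve mass number: A + 1 = 4, so A = 3.
Conserve atomic number: Z + 1 = 2, so Z = 1.
A = 3 and Z = 1 is ³₁H — a triton.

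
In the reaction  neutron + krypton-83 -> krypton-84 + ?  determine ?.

gamma ray

Conserve mass number: 1 + 83 = 84 + A, so A = 0.
Conserve atomic number: 0 + 36 = 36 + Z, so Z = 0.
A = 0 and Z = 0 is γ — a gamma ray.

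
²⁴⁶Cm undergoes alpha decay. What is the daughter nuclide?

Pu-242

Alpha decay: mass number changes by -4, atomic number by -2.
A: 246 − 4 = 242; Z: 96 − 2 = 94.
Z = 94 is plutonium, so the daughter is ²⁴²Pu.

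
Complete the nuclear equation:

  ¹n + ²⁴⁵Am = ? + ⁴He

Conserve mass number: 1 + 245 = A + 4, so A = 242.
Conserve atomic number: 0 + 95 = Z + 2, so Z = 93.
Z = 93 is neptunium, so the species is ²⁴²Np.

Np-242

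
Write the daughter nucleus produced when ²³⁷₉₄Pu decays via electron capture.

Electron capture: mass number changes by +0, atomic number by -1.
A: 237 = 237; Z: 94 − 1 = 93.
Z = 93 is neptunium, so the daughter is ²³⁷₉₃Np.

Np-237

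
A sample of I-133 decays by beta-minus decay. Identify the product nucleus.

Beta-minus decay: mass number changes by +0, atomic number by +1.
A: 133 = 133; Z: 53 + 1 = 54.
Z = 54 is xenon, so the daughter is Xe-133.

Xe-133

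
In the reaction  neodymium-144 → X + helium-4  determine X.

Ce-140

Conserve mass number: 144 = A + 4, so A = 140.
Conserve atomic number: 60 = Z + 2, so Z = 58.
Z = 58 is cerium, so the species is cerium-140.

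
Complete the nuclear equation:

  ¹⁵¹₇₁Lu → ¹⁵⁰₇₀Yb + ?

proton

Conserve mass number: 151 = 150 + A, so A = 1.
Conserve atomic number: 71 = 70 + Z, so Z = 1.
A = 1 and Z = 1 is ¹₁H — a proton.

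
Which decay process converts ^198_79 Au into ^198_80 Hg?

ΔA = 198 − 198 = 0; ΔZ = 80 − 79 = +1.
A is unchanged and Z rises by 1 — a neutron has become a proton (β⁻ decay).

beta-minus decay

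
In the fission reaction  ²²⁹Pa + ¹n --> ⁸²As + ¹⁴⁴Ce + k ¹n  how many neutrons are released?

Conserve mass number: 230 = 82 + 144 + k, so k = 230 − 226 = 4.
Check atomic number: 91 = 33 + 58 + 0 = 91. ✓

4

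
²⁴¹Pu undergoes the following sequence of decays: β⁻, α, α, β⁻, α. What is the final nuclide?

Start: (A, Z) = (241, 94).
After β⁻: (241, 95).
After α: (237, 93).
After α: (233, 91).
After β⁻: (233, 92).
After α: (229, 90).
Z = 90 is thorium.

Th-229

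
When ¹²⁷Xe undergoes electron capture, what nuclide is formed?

Electron capture: mass number changes by +0, atomic number by -1.
A: 127 = 127; Z: 54 − 1 = 53.
Z = 53 is iodine, so the daughter is ¹²⁷I.

I-127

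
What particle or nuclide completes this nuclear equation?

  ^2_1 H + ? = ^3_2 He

Conserve mass number: 2 + A = 3, so A = 1.
Conserve atomic number: 1 + Z = 2, so Z = 1.
A = 1 and Z = 1 is ^1_1 H — a proton.

proton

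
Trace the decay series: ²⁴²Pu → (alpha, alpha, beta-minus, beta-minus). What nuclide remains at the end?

U-234

Start: (A, Z) = (242, 94).
After α: (238, 92).
After α: (234, 90).
After β⁻: (234, 91).
After β⁻: (234, 92).
Z = 92 is uranium.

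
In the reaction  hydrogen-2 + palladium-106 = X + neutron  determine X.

Ag-107

Conserve mass number: 2 + 106 = A + 1, so A = 107.
Conserve atomic number: 1 + 46 = Z + 0, so Z = 47.
Z = 47 is silver, so the species is silver-107.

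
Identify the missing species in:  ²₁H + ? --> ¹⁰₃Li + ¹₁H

Conserve mass number: 2 + A = 10 + 1, so A = 9.
Conserve atomic number: 1 + Z = 3 + 1, so Z = 3.
Z = 3 is lithium, so the species is ⁹₃Li.

Li-9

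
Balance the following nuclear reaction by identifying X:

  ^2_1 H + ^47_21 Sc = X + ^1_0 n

Conserve mass number: 2 + 47 = A + 1, so A = 48.
Conserve atomic number: 1 + 21 = Z + 0, so Z = 22.
Z = 22 is titanium, so the species is ^48_22 Ti.

Ti-48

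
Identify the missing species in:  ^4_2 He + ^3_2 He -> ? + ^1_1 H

Li-6

Conserve mass number: 4 + 3 = A + 1, so A = 6.
Conserve atomic number: 2 + 2 = Z + 1, so Z = 3.
Z = 3 is lithium, so the species is ^6_3 Li.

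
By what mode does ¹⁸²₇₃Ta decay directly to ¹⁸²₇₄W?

beta-minus decay

ΔA = 182 − 182 = 0; ΔZ = 74 − 73 = +1.
A is unchanged and Z rises by 1 — a neutron has become a proton (β⁻ decay).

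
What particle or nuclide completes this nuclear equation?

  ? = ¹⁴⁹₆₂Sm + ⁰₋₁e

Conserve mass number: A = 149 + 0, so A = 149.
Conserve atomic number: Z = 62 − 1, so Z = 61.
Z = 61 is promethium, so the species is ¹⁴⁹₆₁Pm.

Pm-149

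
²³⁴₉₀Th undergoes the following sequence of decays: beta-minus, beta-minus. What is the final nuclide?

Start: (A, Z) = (234, 90).
After β⁻: (234, 91).
After β⁻: (234, 92).
Z = 92 is uranium.

U-234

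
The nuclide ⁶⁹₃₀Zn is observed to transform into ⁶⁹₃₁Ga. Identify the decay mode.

ΔA = 69 − 69 = 0; ΔZ = 31 − 30 = +1.
A is unchanged and Z rises by 1 — a neutron has become a proton (β⁻ decay).

beta-minus decay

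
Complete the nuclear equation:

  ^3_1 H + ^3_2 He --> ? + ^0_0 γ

Conserve mass number: 3 + 3 = A + 0, so A = 6.
Conserve atomic number: 1 + 2 = Z + 0, so Z = 3.
Z = 3 is lithium, so the species is ^6_3 Li.

Li-6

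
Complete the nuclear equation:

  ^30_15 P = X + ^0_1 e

Conserve mass number: 30 = A + 0, so A = 30.
Conserve atomic number: 15 = Z + 1, so Z = 14.
Z = 14 is silicon, so the species is ^30_14 Si.

Si-30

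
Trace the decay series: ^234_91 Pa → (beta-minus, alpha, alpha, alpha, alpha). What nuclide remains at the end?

Po-218

Start: (A, Z) = (234, 91).
After β⁻: (234, 92).
After α: (230, 90).
After α: (226, 88).
After α: (222, 86).
After α: (218, 84).
Z = 84 is polonium.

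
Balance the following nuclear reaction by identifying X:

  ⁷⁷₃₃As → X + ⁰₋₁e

Se-77

Conserve mass number: 77 = A + 0, so A = 77.
Conserve atomic number: 33 = Z − 1, so Z = 34.
Z = 34 is selenium, so the species is ⁷⁷₃₄Se.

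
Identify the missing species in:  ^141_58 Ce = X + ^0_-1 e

Conserve mass number: 141 = A + 0, so A = 141.
Conserve atomic number: 58 = Z − 1, so Z = 59.
Z = 59 is praseodymium, so the species is ^141_59 Pr.

Pr-141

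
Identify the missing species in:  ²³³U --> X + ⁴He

Conserve mass number: 233 = A + 4, so A = 229.
Conserve atomic number: 92 = Z + 2, so Z = 90.
Z = 90 is thorium, so the species is ²²⁹Th.

Th-229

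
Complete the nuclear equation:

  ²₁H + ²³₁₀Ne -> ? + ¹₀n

Conserve mass number: 2 + 23 = A + 1, so A = 24.
Conserve atomic number: 1 + 10 = Z + 0, so Z = 11.
Z = 11 is sodium, so the species is ²⁴₁₁Na.

Na-24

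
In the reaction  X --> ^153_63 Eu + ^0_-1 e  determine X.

Sm-153

Conserve mass number: A = 153 + 0, so A = 153.
Conserve atomic number: Z = 63 − 1, so Z = 62.
Z = 62 is samarium, so the species is ^153_62 Sm.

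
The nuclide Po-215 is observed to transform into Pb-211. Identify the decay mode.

ΔA = 211 − 215 = -4; ΔZ = 82 − 84 = -2.
A drops by 4 and Z drops by 2 — the signature of alpha emission.

alpha decay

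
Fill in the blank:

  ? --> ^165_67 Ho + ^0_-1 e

Conserve mass number: A = 165 + 0, so A = 165.
Conserve atomic number: Z = 67 − 1, so Z = 66.
Z = 66 is dysprosium, so the species is ^165_66 Dy.

Dy-165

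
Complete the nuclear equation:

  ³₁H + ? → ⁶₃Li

He-3

Conserve mass number: 3 + A = 6, so A = 3.
Conserve atomic number: 1 + Z = 3, so Z = 2.
Z = 2 is helium, so the species is ³₂He.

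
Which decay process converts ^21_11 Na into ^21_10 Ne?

ΔA = 21 − 21 = 0; ΔZ = 10 − 11 = -1.
A is unchanged and Z drops by 1 — a proton has become a neutron (β⁺ emission or electron capture).

beta-plus decay or electron capture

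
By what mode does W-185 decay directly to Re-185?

beta-minus decay

ΔA = 185 − 185 = 0; ΔZ = 75 − 74 = +1.
A is unchanged and Z rises by 1 — a neutron has become a proton (β⁻ decay).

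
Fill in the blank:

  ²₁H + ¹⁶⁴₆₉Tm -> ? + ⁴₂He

Conserve mass number: 2 + 164 = A + 4, so A = 162.
Conserve atomic number: 1 + 69 = Z + 2, so Z = 68.
Z = 68 is erbium, so the species is ¹⁶²₆₈Er.

Er-162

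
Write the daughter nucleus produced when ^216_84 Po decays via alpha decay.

Alpha decay: mass number changes by -4, atomic number by -2.
A: 216 − 4 = 212; Z: 84 − 2 = 82.
Z = 82 is lead, so the daughter is ^212_82 Pb.

Pb-212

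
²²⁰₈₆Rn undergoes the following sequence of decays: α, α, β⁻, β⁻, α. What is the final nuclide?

Pb-208

Start: (A, Z) = (220, 86).
After α: (216, 84).
After α: (212, 82).
After β⁻: (212, 83).
After β⁻: (212, 84).
After α: (208, 82).
Z = 82 is lead.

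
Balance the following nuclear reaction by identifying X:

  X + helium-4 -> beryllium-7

Conserve mass number: A + 4 = 7, so A = 3.
Conserve atomic number: Z + 2 = 4, so Z = 2.
Z = 2 is helium, so the species is helium-3.

He-3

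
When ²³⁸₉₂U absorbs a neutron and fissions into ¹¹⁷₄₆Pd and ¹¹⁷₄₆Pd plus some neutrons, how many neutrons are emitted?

Conserve mass number: 239 = 117 + 117 + k, so k = 239 − 234 = 5.
Check atomic number: 92 = 46 + 46 + 0 = 92. ✓

5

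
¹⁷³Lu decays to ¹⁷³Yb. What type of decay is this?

beta-plus decay or electron capture

ΔA = 173 − 173 = 0; ΔZ = 70 − 71 = -1.
A is unchanged and Z drops by 1 — a proton has become a neutron (β⁺ emission or electron capture).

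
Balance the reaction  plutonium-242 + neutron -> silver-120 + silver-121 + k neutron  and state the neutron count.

2

Conserve mass number: 243 = 120 + 121 + k, so k = 243 − 241 = 2.
Check atomic number: 94 = 47 + 47 + 0 = 94. ✓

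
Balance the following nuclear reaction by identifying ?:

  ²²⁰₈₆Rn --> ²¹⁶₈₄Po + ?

alpha particle

Conserve mass number: 220 = 216 + A, so A = 4.
Conserve atomic number: 86 = 84 + Z, so Z = 2.
A = 4 and Z = 2 is ⁴₂He — an alpha particle.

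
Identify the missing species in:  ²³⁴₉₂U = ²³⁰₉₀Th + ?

alpha particle

Conserve mass number: 234 = 230 + A, so A = 4.
Conserve atomic number: 92 = 90 + Z, so Z = 2.
A = 4 and Z = 2 is ⁴₂He — an alpha particle.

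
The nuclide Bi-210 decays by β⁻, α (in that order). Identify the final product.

Pb-206

Start: (A, Z) = (210, 83).
After β⁻: (210, 84).
After α: (206, 82).
Z = 82 is lead.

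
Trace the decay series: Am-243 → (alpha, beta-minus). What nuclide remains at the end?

Pu-239

Start: (A, Z) = (243, 95).
After α: (239, 93).
After β⁻: (239, 94).
Z = 94 is plutonium.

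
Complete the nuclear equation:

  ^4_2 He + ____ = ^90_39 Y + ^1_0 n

Conserve mass number: 4 + A = 90 + 1, so A = 87.
Conserve atomic number: 2 + Z = 39 + 0, so Z = 37.
Z = 37 is rubidium, so the species is ^87_37 Rb.

Rb-87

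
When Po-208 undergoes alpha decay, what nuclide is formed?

Pb-204

Alpha decay: mass number changes by -4, atomic number by -2.
A: 208 − 4 = 204; Z: 84 − 2 = 82.
Z = 82 is lead, so the daughter is Pb-204.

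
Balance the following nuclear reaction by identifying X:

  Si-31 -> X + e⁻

P-31

Conserve mass number: 31 = A + 0, so A = 31.
Conserve atomic number: 14 = Z − 1, so Z = 15.
Z = 15 is phosphorus, so the species is P-31.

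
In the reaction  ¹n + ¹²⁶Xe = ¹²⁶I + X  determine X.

Conserve mass number: 1 + 126 = 126 + A, so A = 1.
Conserve atomic number: 0 + 54 = 53 + Z, so Z = 1.
A = 1 and Z = 1 is ¹H — a proton.

proton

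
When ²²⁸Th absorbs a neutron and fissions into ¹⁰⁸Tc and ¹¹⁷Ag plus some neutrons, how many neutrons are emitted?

4

Conserve mass number: 229 = 108 + 117 + k, so k = 229 − 225 = 4.
Check atomic number: 90 = 43 + 47 + 0 = 90. ✓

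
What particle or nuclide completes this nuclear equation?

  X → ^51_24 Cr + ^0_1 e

Mn-51

Conserve mass number: A = 51 + 0, so A = 51.
Conserve atomic number: Z = 24 + 1, so Z = 25.
Z = 25 is manganese, so the species is ^51_25 Mn.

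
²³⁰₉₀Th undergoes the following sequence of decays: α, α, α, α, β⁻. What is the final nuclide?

Start: (A, Z) = (230, 90).
After α: (226, 88).
After α: (222, 86).
After α: (218, 84).
After α: (214, 82).
After β⁻: (214, 83).
Z = 83 is bismuth.

Bi-214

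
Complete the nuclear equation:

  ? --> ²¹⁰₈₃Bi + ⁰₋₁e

Pb-210

Conserve mass number: A = 210 + 0, so A = 210.
Conserve atomic number: Z = 83 − 1, so Z = 82.
Z = 82 is lead, so the species is ²¹⁰₈₂Pb.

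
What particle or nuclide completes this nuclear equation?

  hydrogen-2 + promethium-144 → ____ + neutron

Conserve mass number: 2 + 144 = A + 1, so A = 145.
Conserve atomic number: 1 + 61 = Z + 0, so Z = 62.
Z = 62 is samarium, so the species is samarium-145.

Sm-145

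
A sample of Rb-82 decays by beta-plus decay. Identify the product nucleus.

Beta-plus decay: mass number changes by +0, atomic number by -1.
A: 82 = 82; Z: 37 − 1 = 36.
Z = 36 is krypton, so the daughter is Kr-82.

Kr-82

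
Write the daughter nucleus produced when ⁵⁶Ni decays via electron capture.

Electron capture: mass number changes by +0, atomic number by -1.
A: 56 = 56; Z: 28 − 1 = 27.
Z = 27 is cobalt, so the daughter is ⁵⁶Co.

Co-56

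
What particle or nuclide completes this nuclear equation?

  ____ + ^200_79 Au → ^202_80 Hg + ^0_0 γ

deuteron

Conserve mass number: A + 200 = 202 + 0, so A = 2.
Conserve atomic number: Z + 79 = 80 + 0, so Z = 1.
A = 2 and Z = 1 is ^2_1 H — a deuteron.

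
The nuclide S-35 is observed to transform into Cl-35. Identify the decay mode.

ΔA = 35 − 35 = 0; ΔZ = 17 − 16 = +1.
A is unchanged and Z rises by 1 — a neutron has become a proton (β⁻ decay).

beta-minus decay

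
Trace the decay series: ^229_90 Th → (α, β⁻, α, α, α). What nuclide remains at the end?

Start: (A, Z) = (229, 90).
After α: (225, 88).
After β⁻: (225, 89).
After α: (221, 87).
After α: (217, 85).
After α: (213, 83).
Z = 83 is bismuth.

Bi-213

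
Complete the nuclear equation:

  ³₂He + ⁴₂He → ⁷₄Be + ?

gamma ray

Conserve mass number: 3 + 4 = 7 + A, so A = 0.
Conserve atomic number: 2 + 2 = 4 + Z, so Z = 0.
A = 0 and Z = 0 is ⁰₀γ — a gamma ray.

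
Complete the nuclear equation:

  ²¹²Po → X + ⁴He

Conserve mass number: 212 = A + 4, so A = 208.
Conserve atomic number: 84 = Z + 2, so Z = 82.
Z = 82 is lead, so the species is ²⁰⁸Pb.

Pb-208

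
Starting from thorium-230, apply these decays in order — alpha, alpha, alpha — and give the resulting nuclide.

Po-218

Start: (A, Z) = (230, 90).
After α: (226, 88).
After α: (222, 86).
After α: (218, 84).
Z = 84 is polonium.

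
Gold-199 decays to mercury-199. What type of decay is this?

beta-minus decay

ΔA = 199 − 199 = 0; ΔZ = 80 − 79 = +1.
A is unchanged and Z rises by 1 — a neutron has become a proton (β⁻ decay).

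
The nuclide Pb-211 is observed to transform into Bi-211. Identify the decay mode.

beta-minus decay

ΔA = 211 − 211 = 0; ΔZ = 83 − 82 = +1.
A is unchanged and Z rises by 1 — a neutron has become a proton (β⁻ decay).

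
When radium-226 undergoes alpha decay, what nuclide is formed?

Rn-222

Alpha decay: mass number changes by -4, atomic number by -2.
A: 226 − 4 = 222; Z: 88 − 2 = 86.
Z = 86 is radon, so the daughter is radon-222.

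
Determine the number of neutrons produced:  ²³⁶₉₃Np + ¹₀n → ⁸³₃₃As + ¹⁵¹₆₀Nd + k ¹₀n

3

Conserve mass number: 237 = 83 + 151 + k, so k = 237 − 234 = 3.
Check atomic number: 93 = 33 + 60 + 0 = 93. ✓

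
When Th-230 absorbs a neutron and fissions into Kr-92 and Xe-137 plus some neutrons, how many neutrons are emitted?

2

Conserve mass number: 231 = 92 + 137 + k, so k = 231 − 229 = 2.
Check atomic number: 90 = 36 + 54 + 0 = 90. ✓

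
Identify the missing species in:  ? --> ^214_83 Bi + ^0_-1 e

Pb-214

Conserve mass number: A = 214 + 0, so A = 214.
Conserve atomic number: Z = 83 − 1, so Z = 82.
Z = 82 is lead, so the species is ^214_82 Pb.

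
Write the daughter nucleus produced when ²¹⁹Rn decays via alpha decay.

Alpha decay: mass number changes by -4, atomic number by -2.
A: 219 − 4 = 215; Z: 86 − 2 = 84.
Z = 84 is polonium, so the daughter is ²¹⁵Po.

Po-215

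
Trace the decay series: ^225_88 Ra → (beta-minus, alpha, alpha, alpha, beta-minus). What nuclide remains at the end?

Start: (A, Z) = (225, 88).
After β⁻: (225, 89).
After α: (221, 87).
After α: (217, 85).
After α: (213, 83).
After β⁻: (213, 84).
Z = 84 is polonium.

Po-213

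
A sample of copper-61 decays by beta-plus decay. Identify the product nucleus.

Ni-61

Beta-plus decay: mass number changes by +0, atomic number by -1.
A: 61 = 61; Z: 29 − 1 = 28.
Z = 28 is nickel, so the daughter is nickel-61.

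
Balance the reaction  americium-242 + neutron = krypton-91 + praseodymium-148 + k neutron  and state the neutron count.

Conserve mass number: 243 = 91 + 148 + k, so k = 243 − 239 = 4.
Check atomic number: 95 = 36 + 59 + 0 = 95. ✓

4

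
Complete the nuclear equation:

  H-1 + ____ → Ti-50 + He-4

V-53

Conserve mass number: 1 + A = 50 + 4, so A = 53.
Conserve atomic number: 1 + Z = 22 + 2, so Z = 23.
Z = 23 is vanadium, so the species is V-53.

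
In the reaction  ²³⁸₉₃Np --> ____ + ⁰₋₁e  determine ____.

Conserve mass number: 238 = A + 0, so A = 238.
Conserve atomic number: 93 = Z − 1, so Z = 94.
Z = 94 is plutonium, so the species is ²³⁸₉₄Pu.

Pu-238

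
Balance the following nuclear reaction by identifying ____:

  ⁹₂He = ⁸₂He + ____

neutron

Conserve mass number: 9 = 8 + A, so A = 1.
Conserve atomic number: 2 = 2 + Z, so Z = 0.
A = 1 and Z = 0 is ¹₀n — a neutron.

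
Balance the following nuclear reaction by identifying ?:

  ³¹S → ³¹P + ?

positron

Conserve mass number: 31 = 31 + A, so A = 0.
Conserve atomic number: 16 = 15 + Z, so Z = 1.
A = 0 and Z = 1 is e⁺ — a positron.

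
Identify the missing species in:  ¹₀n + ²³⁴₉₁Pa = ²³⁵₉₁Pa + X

gamma ray

Conserve mass number: 1 + 234 = 235 + A, so A = 0.
Conserve atomic number: 0 + 91 = 91 + Z, so Z = 0.
A = 0 and Z = 0 is ⁰₀γ — a gamma ray.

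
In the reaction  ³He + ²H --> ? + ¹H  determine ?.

Conserve mass number: 3 + 2 = A + 1, so A = 4.
Conserve atomic number: 2 + 1 = Z + 1, so Z = 2.
A = 4 and Z = 2 is ⁴He — an alpha particle.

He-4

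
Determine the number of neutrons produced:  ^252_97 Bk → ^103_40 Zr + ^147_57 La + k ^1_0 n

Conserve mass number: 252 = 103 + 147 + k, so k = 252 − 250 = 2.
Check atomic number: 97 = 40 + 57 + 0 = 97. ✓

2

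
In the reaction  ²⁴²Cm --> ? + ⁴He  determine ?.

Conserve mass number: 242 = A + 4, so A = 238.
Conserve atomic number: 96 = Z + 2, so Z = 94.
Z = 94 is plutonium, so the species is ²³⁸Pu.

Pu-238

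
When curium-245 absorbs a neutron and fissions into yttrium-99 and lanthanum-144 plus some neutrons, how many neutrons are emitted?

3

Conserve mass number: 246 = 99 + 144 + k, so k = 246 − 243 = 3.
Check atomic number: 96 = 39 + 57 + 0 = 96. ✓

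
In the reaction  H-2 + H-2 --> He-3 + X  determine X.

neutron

Conserve mass number: 2 + 2 = 3 + A, so A = 1.
Conserve atomic number: 1 + 1 = 2 + Z, so Z = 0.
A = 1 and Z = 0 is n — a neutron.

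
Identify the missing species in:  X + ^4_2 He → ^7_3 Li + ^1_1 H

Conserve mass number: A + 4 = 7 + 1, so A = 4.
Conserve atomic number: Z + 2 = 3 + 1, so Z = 2.
A = 4 and Z = 2 is ^4_2 He — an alpha particle.

alpha particle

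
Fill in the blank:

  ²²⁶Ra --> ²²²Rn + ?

alpha particle

Conserve mass number: 226 = 222 + A, so A = 4.
Conserve atomic number: 88 = 86 + Z, so Z = 2.
A = 4 and Z = 2 is ⁴He — an alpha particle.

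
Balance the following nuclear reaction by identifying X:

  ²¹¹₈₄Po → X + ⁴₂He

Conserve mass number: 211 = A + 4, so A = 207.
Conserve atomic number: 84 = Z + 2, so Z = 82.
Z = 82 is lead, so the species is ²⁰⁷₈₂Pb.

Pb-207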